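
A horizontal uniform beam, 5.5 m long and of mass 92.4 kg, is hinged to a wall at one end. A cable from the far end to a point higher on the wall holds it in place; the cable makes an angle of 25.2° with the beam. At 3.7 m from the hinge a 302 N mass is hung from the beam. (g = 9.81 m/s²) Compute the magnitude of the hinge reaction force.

|H| ≈ 1500 N

Take torques about the hinge: T sin 25.2° · 5.5 = 92.4×9.81×2.75 + 302×3.7 = 3610.1 N·m.
So T = 3610.1 / (0.4258 × 5.5) = 1541.6 N.
ΣF_x = 0: H_x = T cos 25.2° = 1394.9 N.
ΣF_y = 0: H_y = (92.4×9.81 + 302) − T sin 25.2° = 1208.4 − 656.39 = 552.06 N.
|H| = √(H_x² + H_y²) = √((1394.9)² + (552.06)²) = 1500.2 N.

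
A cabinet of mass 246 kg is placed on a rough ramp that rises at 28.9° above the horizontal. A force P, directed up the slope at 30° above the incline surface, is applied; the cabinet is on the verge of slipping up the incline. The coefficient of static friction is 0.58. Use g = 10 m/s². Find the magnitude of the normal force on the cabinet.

N ≈ 1100 N

On the verge of sliding up the incline, friction equals μN and acts down the slope.
Perpendicular: N + P sin 30° = W cos 28.9° = 2154 N.
Along incline: P cos 30° = W sin 28.9° + μN  with W sin 28.9° = 1189 N.
Solving the pair for P and N: P = 2109 N, N = 1099 N (and f = μN = 637.5 N).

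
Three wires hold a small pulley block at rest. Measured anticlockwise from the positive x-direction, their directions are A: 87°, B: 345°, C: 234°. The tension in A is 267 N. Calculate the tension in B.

T_B ≈ 156 N

Resolve: ΣF_x = 267 cos 87° + T_B cos 345° + T_C cos 234° = 0.
        ΣF_y = 267 sin 87° + T_B sin 345° + T_C sin 234° = 0.
The known terms sum to (13.97, 266.6) N, so 0.9659 T_B − 0.5878 T_C = -13.97 and -0.2588 T_B − 0.8090 T_C = -266.6.
Solving simultaneously: T_B = 155.8 N, T_C = 279.7 N.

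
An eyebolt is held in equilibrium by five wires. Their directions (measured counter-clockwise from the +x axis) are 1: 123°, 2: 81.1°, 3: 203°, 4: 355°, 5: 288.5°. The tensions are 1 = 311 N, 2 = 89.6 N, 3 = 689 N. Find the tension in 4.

Resolve: ΣF_x = 311 cos 123° + 89.6 cos 81.1° + 689 cos 203° + T_4 cos 355° + T_5 cos 288.5° = 0.
        ΣF_y = 311 sin 123° + 89.6 sin 81.1° + 689 sin 203° + T_4 sin 355° + T_5 sin 288.5° = 0.
The known terms sum to (-789.7, 80.13) N, so 0.9962 T_4 + 0.3173 T_5 = 789.7 and -0.0872 T_4 − 0.9483 T_5 = -80.13.
Solving simultaneously: T_4 = 788.9 N, T_5 = 11.99 N.

T_4 ≈ 789 N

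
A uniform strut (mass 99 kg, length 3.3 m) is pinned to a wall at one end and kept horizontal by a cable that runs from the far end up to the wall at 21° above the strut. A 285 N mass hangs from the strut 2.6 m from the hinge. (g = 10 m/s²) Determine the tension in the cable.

T ≈ 2010 N

Take torques about the hinge: T sin 21° · 3.3 = 99×10×1.65 + 285×2.6 = 2374.5 N·m.
So T = 2374.5 / (0.3584 × 3.3) = 2007.8 N.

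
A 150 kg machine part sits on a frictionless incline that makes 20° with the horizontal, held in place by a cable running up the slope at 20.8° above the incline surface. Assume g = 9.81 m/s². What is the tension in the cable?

Take axes along and perpendicular to the incline. Weight components: W sin 20° = 503.3 N down-slope, W cos 20° = 1383 N into the surface.
Along incline: T cos 20.8° = W sin 20° → T = 538.4 N.
Perpendicular: N = W cos 20° − T sin 20.8° = 1192 N.

T ≈ 538 N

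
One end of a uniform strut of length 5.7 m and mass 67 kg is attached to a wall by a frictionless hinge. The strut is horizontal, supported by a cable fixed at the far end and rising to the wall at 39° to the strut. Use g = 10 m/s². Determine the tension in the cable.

T ≈ 532 N

Take torques about the hinge: T sin 39° · 5.7 = 67×10×2.85 = 1909.5 N·m.
So T = 1909.5 / (0.6293 × 5.7) = 532.32 N.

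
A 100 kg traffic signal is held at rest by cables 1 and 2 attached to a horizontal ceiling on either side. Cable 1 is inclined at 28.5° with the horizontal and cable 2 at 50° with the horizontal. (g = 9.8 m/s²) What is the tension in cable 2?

T_2 ≈ 879 N

Weight W = 100 × 9.8 = 980 N acts straight down.
Horizontal: T_1 cos 28.5° = T_2 cos 50°  →  T_1 = 0.7314 T_2.
Vertical: T_1 sin 28.5° + T_2 sin 50° = 980.
Substituting the horizontal relation into the vertical equation gives 1.115 T_2 = 980, so T_2 = 878.9 N.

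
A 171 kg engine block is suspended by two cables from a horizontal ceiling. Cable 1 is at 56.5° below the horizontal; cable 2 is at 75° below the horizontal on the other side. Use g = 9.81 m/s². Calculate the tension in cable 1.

Weight W = 171 × 9.81 = 1678 N acts straight down.
Horizontal: T_1 cos 56.5° = T_2 cos 75°  →  T_2 = 2.133 T_1.
Vertical: T_1 sin 56.5° + T_2 sin 75° = 1678.
Substituting the horizontal relation into the vertical equation gives 2.894 T_1 = 1678, so T_1 = 579.7 N.

T_1 ≈ 580 N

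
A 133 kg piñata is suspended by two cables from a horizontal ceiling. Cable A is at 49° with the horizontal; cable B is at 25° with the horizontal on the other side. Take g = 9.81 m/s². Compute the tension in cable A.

T_A ≈ 1230 N

Weight W = 133 × 9.81 = 1305 N acts straight down.
Horizontal: T_A cos 49° = T_B cos 25°  →  T_B = 0.7239 T_A.
Vertical: T_A sin 49° + T_B sin 25° = 1305.
Substituting the horizontal relation into the vertical equation gives 1.061 T_A = 1305, so T_A = 1230 N.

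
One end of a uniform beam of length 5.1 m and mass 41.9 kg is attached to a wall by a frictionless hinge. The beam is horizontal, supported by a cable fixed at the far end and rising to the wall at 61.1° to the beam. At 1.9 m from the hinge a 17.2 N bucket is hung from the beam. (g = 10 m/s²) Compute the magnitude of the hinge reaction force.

|H| ≈ 250 N

Take torques about the hinge: T sin 61.1° · 5.1 = 41.9×10×2.55 + 17.2×1.9 = 1101.1 N·m.
So T = 1101.1 / (0.8755 × 5.1) = 246.62 N.
ΣF_x = 0: H_x = T cos 61.1° = 119.19 N.
ΣF_y = 0: H_y = (41.9×10 + 17.2) − T sin 61.1° = 436.2 − 215.91 = 220.29 N.
|H| = √(H_x² + H_y²) = √((119.19)² + (220.29)²) = 250.47 N.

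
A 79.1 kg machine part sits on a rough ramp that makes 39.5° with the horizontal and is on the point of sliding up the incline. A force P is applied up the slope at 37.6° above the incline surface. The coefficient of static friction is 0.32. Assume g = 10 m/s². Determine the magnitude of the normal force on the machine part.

N ≈ 179 N

On the verge of sliding up the incline, friction equals μN and acts down the slope.
Perpendicular: N + P sin 37.6° = W cos 39.5° = 610.4 N.
Along incline: P cos 37.6° = W sin 39.5° + μN  with W sin 39.5° = 503.1 N.
Solving the pair for P and N: P = 707.3 N, N = 178.8 N (and f = μN = 57.22 N).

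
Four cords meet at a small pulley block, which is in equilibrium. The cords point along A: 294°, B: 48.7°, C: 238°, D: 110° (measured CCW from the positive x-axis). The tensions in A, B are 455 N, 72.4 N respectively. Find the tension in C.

T_C ≈ 121 N

Resolve: ΣF_x = 455 cos 294° + 72.4 cos 48.7° + T_C cos 238° + T_D cos 110° = 0.
        ΣF_y = 455 sin 294° + 72.4 sin 48.7° + T_C sin 238° + T_D sin 110° = 0.
The known terms sum to (232.8, -361.3) N, so -0.5299 T_C − 0.3420 T_D = -232.8 and -0.8480 T_C + 0.9397 T_D = 361.3.
Solving simultaneously: T_C = 120.9 N, T_D = 493.5 N.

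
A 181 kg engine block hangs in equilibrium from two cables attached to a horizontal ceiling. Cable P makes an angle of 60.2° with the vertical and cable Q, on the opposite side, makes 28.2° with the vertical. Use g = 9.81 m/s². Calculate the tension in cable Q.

T_Q ≈ 1540 N

Angles from the horizontal: cable P is 90° − 60.2° = 29.8°, cable Q is 90° − 28.2° = 61.8°.
Weight W = 181 × 9.81 = 1776 N acts straight down.
Horizontal: T_P cos 29.8° = T_Q cos 61.8°  →  T_P = 0.5446 T_Q.
Vertical: T_P sin 29.8° + T_Q sin 61.8° = 1776.
Substituting the horizontal relation into the vertical equation gives 1.152 T_Q = 1776, so T_Q = 1541 N.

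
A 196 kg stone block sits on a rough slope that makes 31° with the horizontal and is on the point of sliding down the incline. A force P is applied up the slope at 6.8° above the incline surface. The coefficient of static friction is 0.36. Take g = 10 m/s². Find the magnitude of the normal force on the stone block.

N ≈ 1630 N

On the verge of sliding down the incline, friction equals μN and acts up the slope.
Perpendicular: N + P sin 6.8° = W cos 31° = 1680 N.
Along incline: P cos 6.8° + μN = W sin 31° with W sin 31° = 1009 N.
Solving the pair for P and N: P = 425.8 N, N = 1630 N (and f = μN = 586.7 N).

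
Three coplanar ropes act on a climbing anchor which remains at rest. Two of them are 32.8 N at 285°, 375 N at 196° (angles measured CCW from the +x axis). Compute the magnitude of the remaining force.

Sum the known components: ΣF_x = -352 N, ΣF_y = -135 N.
For equilibrium the remaining force must supply (−ΣF_x, −ΣF_y) = (352, 135) N.
Magnitude = √((352)² + (135)²) = 377 N; direction = atan2(135, 352) = 21.0°.

F ≈ 377 N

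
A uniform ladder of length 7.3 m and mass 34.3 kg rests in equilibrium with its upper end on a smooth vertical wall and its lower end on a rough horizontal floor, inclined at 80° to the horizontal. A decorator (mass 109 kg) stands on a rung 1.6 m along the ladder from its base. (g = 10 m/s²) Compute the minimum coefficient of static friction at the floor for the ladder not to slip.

ΣF_y = 0: N_floor = 34.3×10 + 109×10 = 1433 N.
Torques about the foot: N_wall · 7.3 sin 80° = 34.3×10×3.65 cos 80° + 109×10×1.6 cos 80° → N_wall = 72.365 N.
ΣF_x = 0: f_floor = N_wall = 72.365 N.
μ_min = f_floor / N_floor = 72.365 / 1433 = 0.0505.

μ_min ≈ 0.0505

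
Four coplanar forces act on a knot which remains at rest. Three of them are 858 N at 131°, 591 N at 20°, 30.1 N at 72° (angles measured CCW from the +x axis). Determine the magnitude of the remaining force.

F ≈ 878 N

Sum the known components: ΣF_x = 1.761 N, ΣF_y = 878.3 N.
For equilibrium the remaining force must supply (−ΣF_x, −ΣF_y) = (-1.761, -878.3) N.
Magnitude = √((-1.761)² + (-878.3)²) = 878.3 N; direction = atan2(-878.3, -1.761) = 269.9°.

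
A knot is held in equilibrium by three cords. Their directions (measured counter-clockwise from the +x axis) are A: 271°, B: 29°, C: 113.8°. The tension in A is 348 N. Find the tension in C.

T_C ≈ 309 N

Resolve: ΣF_x = 348 cos 271° + T_B cos 29° + T_C cos 113.8° = 0.
        ΣF_y = 348 sin 271° + T_B sin 29° + T_C sin 113.8° = 0.
The known terms sum to (6.073, -347.9) N, so 0.8746 T_B − 0.4035 T_C = -6.073 and 0.4848 T_B + 0.9150 T_C = 347.9.
Solving simultaneously: T_B = 135.4 N, T_C = 308.5 N.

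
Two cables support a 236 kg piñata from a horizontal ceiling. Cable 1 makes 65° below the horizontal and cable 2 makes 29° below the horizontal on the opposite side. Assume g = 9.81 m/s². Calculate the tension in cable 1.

Weight W = 236 × 9.81 = 2315 N acts straight down.
Horizontal: T_1 cos 65° = T_2 cos 29°  →  T_2 = 0.4832 T_1.
Vertical: T_1 sin 65° + T_2 sin 29° = 2315.
Substituting the horizontal relation into the vertical equation gives 1.141 T_1 = 2315, so T_1 = 2030 N.

T_1 ≈ 2030 N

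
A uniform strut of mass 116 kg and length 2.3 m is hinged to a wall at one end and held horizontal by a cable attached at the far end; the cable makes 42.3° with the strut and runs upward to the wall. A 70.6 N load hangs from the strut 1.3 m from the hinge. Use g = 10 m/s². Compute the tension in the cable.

T ≈ 921 N

Take torques about the hinge: T sin 42.3° · 2.3 = 116×10×1.15 + 70.6×1.3 = 1425.8 N·m.
So T = 1425.8 / (0.6730 × 2.3) = 921.09 N.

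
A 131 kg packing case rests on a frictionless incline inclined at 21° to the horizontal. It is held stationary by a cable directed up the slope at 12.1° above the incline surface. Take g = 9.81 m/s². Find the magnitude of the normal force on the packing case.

N ≈ 1100 N

Take axes along and perpendicular to the incline. Weight components: W sin 21° = 460.5 N down-slope, W cos 21° = 1200 N into the surface.
Along incline: T cos 12.1° = W sin 21° → T = 471 N.
Perpendicular: N = W cos 21° − T sin 12.1° = 1101 N.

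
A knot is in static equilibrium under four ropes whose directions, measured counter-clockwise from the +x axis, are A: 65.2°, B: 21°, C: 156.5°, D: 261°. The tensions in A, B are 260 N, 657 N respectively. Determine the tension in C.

Resolve: ΣF_x = 260 cos 65.2° + 657 cos 21° + T_C cos 156.5° + T_D cos 261° = 0.
        ΣF_y = 260 sin 65.2° + 657 sin 21° + T_C sin 156.5° + T_D sin 261° = 0.
The known terms sum to (722.4, 471.5) N, so -0.9171 T_C − 0.1564 T_D = -722.4 and 0.3987 T_C − 0.9877 T_D = -471.5.
Solving simultaneously: T_C = 660.8 N, T_D = 744.1 N.

T_C ≈ 661 N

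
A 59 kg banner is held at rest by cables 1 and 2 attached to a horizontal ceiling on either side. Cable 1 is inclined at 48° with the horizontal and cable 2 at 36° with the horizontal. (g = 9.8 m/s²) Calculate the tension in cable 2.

Weight W = 59 × 9.8 = 578.2 N acts straight down.
Horizontal: T_1 cos 48° = T_2 cos 36°  →  T_1 = 1.209 T_2.
Vertical: T_1 sin 48° + T_2 sin 36° = 578.2.
Substituting the horizontal relation into the vertical equation gives 1.486 T_2 = 578.2, so T_2 = 389 N.

T_2 ≈ 389 N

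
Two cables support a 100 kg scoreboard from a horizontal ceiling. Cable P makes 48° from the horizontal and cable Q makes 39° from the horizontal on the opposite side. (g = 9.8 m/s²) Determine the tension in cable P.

Weight W = 100 × 9.8 = 980 N acts straight down.
Horizontal: T_P cos 48° = T_Q cos 39°  →  T_Q = 0.861 T_P.
Vertical: T_P sin 48° + T_Q sin 39° = 980.
Substituting the horizontal relation into the vertical equation gives 1.285 T_P = 980, so T_P = 762.6 N.

T_P ≈ 763 N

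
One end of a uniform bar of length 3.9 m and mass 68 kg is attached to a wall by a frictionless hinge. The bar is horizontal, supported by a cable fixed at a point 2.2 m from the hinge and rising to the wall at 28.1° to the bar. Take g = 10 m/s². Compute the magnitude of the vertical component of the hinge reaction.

|H_y| ≈ 77.3 N

Take torques about the hinge: T sin 28.1° · 2.2 = 68×10×1.95 = 1326 N·m.
So T = 1326 / (0.4710 × 2.2) = 1279.6 N.
ΣF_y = 0: H_y = (68×10) − T sin 28.1° = 680 − 602.73 = 77.273 N.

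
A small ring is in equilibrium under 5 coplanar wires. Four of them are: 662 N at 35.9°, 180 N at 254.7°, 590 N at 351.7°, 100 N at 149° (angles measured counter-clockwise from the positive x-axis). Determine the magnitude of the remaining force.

Sum the known components: ΣF_x = 986.9 N, ΣF_y = 180.9 N.
For equilibrium the remaining force must supply (−ΣF_x, −ΣF_y) = (-986.9, -180.9) N.
Magnitude = √((-986.9)² + (-180.9)²) = 1003 N; direction = atan2(-180.9, -986.9) = 190.4°.

F ≈ 1000 N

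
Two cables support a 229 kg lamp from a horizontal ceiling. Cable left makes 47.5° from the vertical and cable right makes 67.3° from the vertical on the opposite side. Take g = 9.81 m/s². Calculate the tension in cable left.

T_left ≈ 2280 N

Angles from the horizontal: cable left is 90° − 47.5° = 42.5°, cable right is 90° − 67.3° = 22.7°.
Weight W = 229 × 9.81 = 2246 N acts straight down.
Horizontal: T_left cos 42.5° = T_right cos 22.7°  →  T_right = 0.7992 T_left.
Vertical: T_left sin 42.5° + T_right sin 22.7° = 2246.
Substituting the horizontal relation into the vertical equation gives 0.984 T_left = 2246, so T_left = 2283 N.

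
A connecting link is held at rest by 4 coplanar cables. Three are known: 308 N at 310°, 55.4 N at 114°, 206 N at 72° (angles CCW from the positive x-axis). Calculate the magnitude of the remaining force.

Sum the known components: ΣF_x = 239.1 N, ΣF_y = 10.59 N.
For equilibrium the remaining force must supply (−ΣF_x, −ΣF_y) = (-239.1, -10.59) N.
Magnitude = √((-239.1)² + (-10.59)²) = 239.3 N; direction = atan2(-10.59, -239.1) = 182.5°.

F ≈ 239 N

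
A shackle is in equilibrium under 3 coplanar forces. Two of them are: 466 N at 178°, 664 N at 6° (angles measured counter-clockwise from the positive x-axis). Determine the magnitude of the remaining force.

Sum the known components: ΣF_x = 194.6 N, ΣF_y = 85.67 N.
For equilibrium the remaining force must supply (−ΣF_x, −ΣF_y) = (-194.6, -85.67) N.
Magnitude = √((-194.6)² + (-85.67)²) = 212.7 N; direction = atan2(-85.67, -194.6) = 203.8°.

F ≈ 213 N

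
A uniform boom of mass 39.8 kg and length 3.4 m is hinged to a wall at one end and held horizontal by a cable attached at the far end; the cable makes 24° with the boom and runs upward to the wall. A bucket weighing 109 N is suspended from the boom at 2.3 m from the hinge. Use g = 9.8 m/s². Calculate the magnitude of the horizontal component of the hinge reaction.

H_x ≈ 604 N

Take torques about the hinge: T sin 24° · 3.4 = 39.8×9.8×1.7 + 109×2.3 = 913.77 N·m.
So T = 913.77 / (0.4067 × 3.4) = 660.76 N.
ΣF_x = 0: H_x = T cos 24° = 603.63 N.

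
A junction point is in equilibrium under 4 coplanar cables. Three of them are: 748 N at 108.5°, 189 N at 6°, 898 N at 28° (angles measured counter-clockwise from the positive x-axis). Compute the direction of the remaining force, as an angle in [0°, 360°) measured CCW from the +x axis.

Sum the known components: ΣF_x = 743.5 N, ΣF_y = 1151 N.
For equilibrium the remaining force must supply (−ΣF_x, −ΣF_y) = (-743.5, -1151) N.
Magnitude = √((-743.5)² + (-1151)²) = 1370 N; direction = atan2(-1151, -743.5) = 237.1°.

θ ≈ 237°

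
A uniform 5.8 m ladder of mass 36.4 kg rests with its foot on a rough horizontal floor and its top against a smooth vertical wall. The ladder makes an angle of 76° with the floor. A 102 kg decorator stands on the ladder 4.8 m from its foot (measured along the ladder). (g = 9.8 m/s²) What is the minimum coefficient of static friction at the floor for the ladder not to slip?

μ_min ≈ 0.185

ΣF_y = 0: N_floor = 36.4×9.8 + 102×9.8 = 1356.3 N.
Torques about the foot: N_wall · 5.8 sin 76° = 36.4×9.8×2.9 cos 76° + 102×9.8×4.8 cos 76° → N_wall = 250.73 N.
ΣF_x = 0: f_floor = N_wall = 250.73 N.
μ_min = f_floor / N_floor = 250.73 / 1356.3 = 0.1849.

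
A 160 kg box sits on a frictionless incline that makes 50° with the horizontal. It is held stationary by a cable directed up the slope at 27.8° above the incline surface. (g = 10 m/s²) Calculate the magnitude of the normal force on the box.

N ≈ 382 N

Take axes along and perpendicular to the incline. Weight components: W sin 50° = 1226 N down-slope, W cos 50° = 1028 N into the surface.
Along incline: T cos 27.8° = W sin 50° → T = 1386 N.
Perpendicular: N = W cos 50° − T sin 27.8° = 382.2 N.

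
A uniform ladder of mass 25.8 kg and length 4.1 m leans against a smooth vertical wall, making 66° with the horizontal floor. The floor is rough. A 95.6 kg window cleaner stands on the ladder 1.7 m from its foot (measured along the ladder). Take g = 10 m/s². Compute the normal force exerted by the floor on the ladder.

ΣF_y = 0: N_floor = 25.8×10 + 95.6×10 = 1214 N.

N_floor ≈ 1210 N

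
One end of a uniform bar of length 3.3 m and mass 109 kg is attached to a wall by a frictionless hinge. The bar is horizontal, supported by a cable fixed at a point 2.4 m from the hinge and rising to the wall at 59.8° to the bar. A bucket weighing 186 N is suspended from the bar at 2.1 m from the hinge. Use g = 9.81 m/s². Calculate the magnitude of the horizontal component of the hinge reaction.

Take torques about the hinge: T sin 59.8° · 2.4 = 109×9.81×1.65 + 186×2.1 = 2154.9 N·m.
So T = 2154.9 / (0.8643 × 2.4) = 1038.9 N.
ΣF_x = 0: H_x = T cos 59.8° = 522.58 N.

H_x ≈ 523 N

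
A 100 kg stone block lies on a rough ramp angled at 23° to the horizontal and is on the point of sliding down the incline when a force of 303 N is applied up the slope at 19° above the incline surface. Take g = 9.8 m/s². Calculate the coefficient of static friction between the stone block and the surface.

μ ≈ 0.120

On the verge of sliding down the incline, friction is at its maximum μN and acts up the slope.
Perpendicular to incline: N = W cos 23° − P sin 19° = 902.1 − 98.65 = 803.4 N.
Along incline: P cos 19° + μN = W sin 23° → μ = (W sin 23° − P cos 19°) / N = 0.12.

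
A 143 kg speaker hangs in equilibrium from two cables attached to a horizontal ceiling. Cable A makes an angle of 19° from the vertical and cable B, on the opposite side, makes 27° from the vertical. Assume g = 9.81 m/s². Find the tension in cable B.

T_B ≈ 635 N

Angles from the horizontal: cable A is 90° − 19° = 71°, cable B is 90° − 27° = 63°.
Weight W = 143 × 9.81 = 1403 N acts straight down.
Horizontal: T_A cos 71° = T_B cos 63°  →  T_A = 1.394 T_B.
Vertical: T_A sin 71° + T_B sin 63° = 1403.
Substituting the horizontal relation into the vertical equation gives 2.209 T_B = 1403, so T_B = 634.9 N.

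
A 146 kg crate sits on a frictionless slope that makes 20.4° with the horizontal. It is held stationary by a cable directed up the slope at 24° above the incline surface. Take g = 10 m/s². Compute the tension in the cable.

Take axes along and perpendicular to the incline. Weight components: W sin 20.4° = 508.9 N down-slope, W cos 20.4° = 1368 N into the surface.
Along incline: T cos 24° = W sin 20.4° → T = 557.1 N.
Perpendicular: N = W cos 20.4° − T sin 24° = 1142 N.

T ≈ 557 N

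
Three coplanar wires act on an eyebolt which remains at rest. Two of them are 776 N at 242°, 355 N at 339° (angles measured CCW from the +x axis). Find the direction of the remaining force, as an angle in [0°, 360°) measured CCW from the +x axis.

θ ≈ 87.7°

Sum the known components: ΣF_x = -32.89 N, ΣF_y = -812.4 N.
For equilibrium the remaining force must supply (−ΣF_x, −ΣF_y) = (32.89, 812.4) N.
Magnitude = √((32.89)² + (812.4)²) = 813.1 N; direction = atan2(812.4, 32.89) = 87.7°.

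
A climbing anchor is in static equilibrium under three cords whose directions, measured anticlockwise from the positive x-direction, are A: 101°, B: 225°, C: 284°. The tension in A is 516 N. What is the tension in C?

T_C ≈ 499 N

Resolve: ΣF_x = 516 cos 101° + T_B cos 225° + T_C cos 284° = 0.
        ΣF_y = 516 sin 101° + T_B sin 225° + T_C sin 284° = 0.
The known terms sum to (-98.46, 506.5) N, so -0.7071 T_B + 0.2419 T_C = 98.46 and -0.7071 T_B − 0.9703 T_C = -506.5.
Solving simultaneously: T_B = 31.51 N, T_C = 499.1 N.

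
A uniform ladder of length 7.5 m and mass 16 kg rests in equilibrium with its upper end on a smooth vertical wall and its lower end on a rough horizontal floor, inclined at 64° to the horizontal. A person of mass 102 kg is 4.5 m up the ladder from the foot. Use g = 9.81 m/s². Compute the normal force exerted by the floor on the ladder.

ΣF_y = 0: N_floor = 16×9.81 + 102×9.81 = 1157.6 N.

N_floor ≈ 1160 N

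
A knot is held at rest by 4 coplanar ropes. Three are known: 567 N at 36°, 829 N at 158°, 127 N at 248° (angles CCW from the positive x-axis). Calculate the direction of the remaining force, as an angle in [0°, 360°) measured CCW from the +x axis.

θ ≈ 304°

Sum the known components: ΣF_x = -357.5 N, ΣF_y = 526.1 N.
For equilibrium the remaining force must supply (−ΣF_x, −ΣF_y) = (357.5, -526.1) N.
Magnitude = √((357.5)² + (-526.1)²) = 636 N; direction = atan2(-526.1, 357.5) = 304.2°.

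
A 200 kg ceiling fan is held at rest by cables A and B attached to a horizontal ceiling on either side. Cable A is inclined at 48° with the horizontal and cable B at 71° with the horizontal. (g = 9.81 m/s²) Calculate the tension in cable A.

T_A ≈ 730 N

Weight W = 200 × 9.81 = 1962 N acts straight down.
Horizontal: T_A cos 48° = T_B cos 71°  →  T_B = 2.055 T_A.
Vertical: T_A sin 48° + T_B sin 71° = 1962.
Substituting the horizontal relation into the vertical equation gives 2.686 T_A = 1962, so T_A = 730.3 N.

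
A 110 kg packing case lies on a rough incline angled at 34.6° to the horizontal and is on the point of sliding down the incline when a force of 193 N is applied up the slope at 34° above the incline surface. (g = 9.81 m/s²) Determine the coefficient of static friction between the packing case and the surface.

On the verge of sliding down the incline, friction is at its maximum μN and acts up the slope.
Perpendicular to incline: N = W cos 34.6° − P sin 34° = 888.2 − 107.9 = 780.3 N.
Along incline: P cos 34° + μN = W sin 34.6° → μ = (W sin 34.6° − P cos 34°) / N = 0.5802.

μ ≈ 0.580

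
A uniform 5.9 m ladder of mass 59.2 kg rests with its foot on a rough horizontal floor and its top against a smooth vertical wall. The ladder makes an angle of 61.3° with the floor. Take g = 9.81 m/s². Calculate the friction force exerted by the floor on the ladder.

f ≈ 159 N

Torques about the foot: N_wall · 5.9 sin 61.3° = 59.2×9.81×2.95 cos 61.3° → N_wall = 158.98 N.
ΣF_x = 0: f_floor = N_wall = 158.98 N.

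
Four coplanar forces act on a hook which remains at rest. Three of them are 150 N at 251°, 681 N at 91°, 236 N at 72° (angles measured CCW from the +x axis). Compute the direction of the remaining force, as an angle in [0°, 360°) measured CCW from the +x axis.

Sum the known components: ΣF_x = 12.21 N, ΣF_y = 763.5 N.
For equilibrium the remaining force must supply (−ΣF_x, −ΣF_y) = (-12.21, -763.5) N.
Magnitude = √((-12.21)² + (-763.5)²) = 763.6 N; direction = atan2(-763.5, -12.21) = 269.1°.

θ ≈ 269°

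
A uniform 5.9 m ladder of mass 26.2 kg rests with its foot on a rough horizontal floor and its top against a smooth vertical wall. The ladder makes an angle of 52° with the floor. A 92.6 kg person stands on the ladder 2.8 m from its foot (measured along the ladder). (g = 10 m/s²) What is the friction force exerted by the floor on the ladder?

f ≈ 446 N

Torques about the foot: N_wall · 5.9 sin 52° = 26.2×10×2.95 cos 52° + 92.6×10×2.8 cos 52° → N_wall = 445.69 N.
ΣF_x = 0: f_floor = N_wall = 445.69 N.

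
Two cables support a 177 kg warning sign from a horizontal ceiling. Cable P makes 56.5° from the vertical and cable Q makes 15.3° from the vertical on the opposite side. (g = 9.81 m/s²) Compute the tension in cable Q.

Angles from the horizontal: cable P is 90° − 56.5° = 33.5°, cable Q is 90° − 15.3° = 74.7°.
Weight W = 177 × 9.81 = 1736 N acts straight down.
Horizontal: T_P cos 33.5° = T_Q cos 74.7°  →  T_P = 0.3164 T_Q.
Vertical: T_P sin 33.5° + T_Q sin 74.7° = 1736.
Substituting the horizontal relation into the vertical equation gives 1.139 T_Q = 1736, so T_Q = 1524 N.

T_Q ≈ 1520 N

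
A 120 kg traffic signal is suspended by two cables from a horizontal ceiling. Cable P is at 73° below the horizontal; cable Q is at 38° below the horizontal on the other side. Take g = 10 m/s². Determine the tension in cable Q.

Weight W = 120 × 10 = 1200 N acts straight down.
Horizontal: T_P cos 73° = T_Q cos 38°  →  T_P = 2.695 T_Q.
Vertical: T_P sin 73° + T_Q sin 38° = 1200.
Substituting the horizontal relation into the vertical equation gives 3.193 T_Q = 1200, so T_Q = 375.8 N.

T_Q ≈ 376 N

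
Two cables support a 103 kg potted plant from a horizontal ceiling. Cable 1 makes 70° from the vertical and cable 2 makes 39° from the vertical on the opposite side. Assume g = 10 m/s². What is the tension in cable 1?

T_1 ≈ 686 N

Angles from the horizontal: cable 1 is 90° − 70° = 20°, cable 2 is 90° − 39° = 51°.
Weight W = 103 × 10 = 1030 N acts straight down.
Horizontal: T_1 cos 20° = T_2 cos 51°  →  T_2 = 1.493 T_1.
Vertical: T_1 sin 20° + T_2 sin 51° = 1030.
Substituting the horizontal relation into the vertical equation gives 1.502 T_1 = 1030, so T_1 = 685.5 N.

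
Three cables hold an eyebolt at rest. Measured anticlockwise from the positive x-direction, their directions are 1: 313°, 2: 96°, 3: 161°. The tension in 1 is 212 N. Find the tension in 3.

Resolve: ΣF_x = 212 cos 313° + T_2 cos 96° + T_3 cos 161° = 0.
        ΣF_y = 212 sin 313° + T_2 sin 96° + T_3 sin 161° = 0.
The known terms sum to (144.6, -155) N, so -0.1045 T_2 − 0.9455 T_3 = -144.6 and 0.9945 T_2 + 0.3256 T_3 = 155.
Solving simultaneously: T_2 = 109.8 N, T_3 = 140.8 N.

T_3 ≈ 141 N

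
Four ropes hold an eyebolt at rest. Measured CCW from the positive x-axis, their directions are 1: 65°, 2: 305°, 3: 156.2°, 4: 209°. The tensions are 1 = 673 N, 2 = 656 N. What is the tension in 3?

T_3 ≈ 322 N

Resolve: ΣF_x = 673 cos 65° + 656 cos 305° + T_3 cos 156.2° + T_4 cos 209° = 0.
        ΣF_y = 673 sin 65° + 656 sin 305° + T_3 sin 156.2° + T_4 sin 209° = 0.
The known terms sum to (660.7, 72.58) N, so -0.9150 T_3 − 0.8746 T_4 = -660.7 and 0.4035 T_3 − 0.4848 T_4 = -72.58.
Solving simultaneously: T_3 = 322.4 N, T_4 = 418.1 N.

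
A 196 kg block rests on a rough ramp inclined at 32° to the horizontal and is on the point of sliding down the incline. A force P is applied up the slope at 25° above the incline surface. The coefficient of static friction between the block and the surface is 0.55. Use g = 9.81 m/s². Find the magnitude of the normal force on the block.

On the verge of sliding down the incline, friction equals μN and acts up the slope.
Perpendicular: N + P sin 25° = W cos 32° = 1631 N.
Along incline: P cos 25° + μN = W sin 32° with W sin 32° = 1019 N.
Solving the pair for P and N: P = 181.2 N, N = 1554 N (and f = μN = 854.7 N).

N ≈ 1550 N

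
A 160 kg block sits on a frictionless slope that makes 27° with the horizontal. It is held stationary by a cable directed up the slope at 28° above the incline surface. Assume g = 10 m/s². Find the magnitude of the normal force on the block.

N ≈ 1040 N

Take axes along and perpendicular to the incline. Weight components: W sin 27° = 726.4 N down-slope, W cos 27° = 1426 N into the surface.
Along incline: T cos 28° = W sin 27° → T = 822.7 N.
Perpendicular: N = W cos 27° − T sin 28° = 1039 N.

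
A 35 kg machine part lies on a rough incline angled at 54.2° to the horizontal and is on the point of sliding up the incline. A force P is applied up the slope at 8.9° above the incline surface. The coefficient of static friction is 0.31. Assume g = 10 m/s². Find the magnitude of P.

P ≈ 335 N

On the verge of sliding up the incline, friction equals μN and acts down the slope.
Perpendicular: N + P sin 8.9° = W cos 54.2° = 204.7 N.
Along incline: P cos 8.9° = W sin 54.2° + μN  with W sin 54.2° = 283.9 N.
Solving the pair for P and N: P = 335.3 N, N = 152.9 N (and f = μN = 47.39 N).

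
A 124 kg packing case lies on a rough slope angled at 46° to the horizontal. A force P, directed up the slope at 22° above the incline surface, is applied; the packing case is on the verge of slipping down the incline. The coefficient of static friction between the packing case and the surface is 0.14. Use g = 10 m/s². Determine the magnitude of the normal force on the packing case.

On the verge of sliding down the incline, friction equals μN and acts up the slope.
Perpendicular: N + P sin 22° = W cos 46° = 861.4 N.
Along incline: P cos 22° + μN = W sin 46° with W sin 46° = 892 N.
Solving the pair for P and N: P = 881.9 N, N = 531 N (and f = μN = 74.34 N).

N ≈ 531 N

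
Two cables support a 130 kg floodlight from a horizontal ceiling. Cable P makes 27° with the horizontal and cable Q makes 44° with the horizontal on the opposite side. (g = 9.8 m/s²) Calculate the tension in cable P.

Weight W = 130 × 9.8 = 1274 N acts straight down.
Horizontal: T_P cos 27° = T_Q cos 44°  →  T_Q = 1.239 T_P.
Vertical: T_P sin 27° + T_Q sin 44° = 1274.
Substituting the horizontal relation into the vertical equation gives 1.314 T_P = 1274, so T_P = 969.2 N.

T_P ≈ 969 N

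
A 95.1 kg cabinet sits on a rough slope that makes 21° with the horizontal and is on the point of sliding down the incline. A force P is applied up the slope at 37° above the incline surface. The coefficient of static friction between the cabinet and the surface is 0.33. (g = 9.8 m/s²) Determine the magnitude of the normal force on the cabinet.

N ≈ 823 N

On the verge of sliding down the incline, friction equals μN and acts up the slope.
Perpendicular: N + P sin 37° = W cos 21° = 870.1 N.
Along incline: P cos 37° + μN = W sin 21° with W sin 21° = 334 N.
Solving the pair for P and N: P = 78.11 N, N = 823.1 N (and f = μN = 271.6 N).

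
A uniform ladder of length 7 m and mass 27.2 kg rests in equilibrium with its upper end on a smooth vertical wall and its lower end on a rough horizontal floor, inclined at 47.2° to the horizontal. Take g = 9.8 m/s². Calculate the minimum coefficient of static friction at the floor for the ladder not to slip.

μ_min ≈ 0.463

ΣF_y = 0: N_floor = 27.2×9.8 = 266.56 N.
Torques about the foot: N_wall · 7 sin 47.2° = 27.2×9.8×3.5 cos 47.2° → N_wall = 123.42 N.
ΣF_x = 0: f_floor = N_wall = 123.42 N.
μ_min = f_floor / N_floor = 123.42 / 266.56 = 0.463.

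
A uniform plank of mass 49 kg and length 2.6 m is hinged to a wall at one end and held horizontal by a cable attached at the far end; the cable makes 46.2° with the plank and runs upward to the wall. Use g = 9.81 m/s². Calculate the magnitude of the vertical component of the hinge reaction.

Take torques about the hinge: T sin 46.2° · 2.6 = 49×9.81×1.3 = 624.9 N·m.
So T = 624.9 / (0.7218 × 2.6) = 333 N.
ΣF_y = 0: H_y = (49×9.81) − T sin 46.2° = 480.69 − 240.35 = 240.34 N.

|H_y| ≈ 240 N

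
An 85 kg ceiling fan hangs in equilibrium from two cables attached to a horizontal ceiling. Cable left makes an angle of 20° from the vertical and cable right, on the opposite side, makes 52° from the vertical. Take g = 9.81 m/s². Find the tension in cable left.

Angles from the horizontal: cable left is 90° − 20° = 70°, cable right is 90° − 52° = 38°.
Weight W = 85 × 9.81 = 833.9 N acts straight down.
Horizontal: T_left cos 70° = T_right cos 38°  →  T_right = 0.434 T_left.
Vertical: T_left sin 70° + T_right sin 38° = 833.9.
Substituting the horizontal relation into the vertical equation gives 1.207 T_left = 833.9, so T_left = 690.9 N.

T_left ≈ 691 N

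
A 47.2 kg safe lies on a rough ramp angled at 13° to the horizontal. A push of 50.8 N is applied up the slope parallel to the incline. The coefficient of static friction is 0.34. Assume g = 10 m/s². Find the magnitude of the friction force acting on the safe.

Axes along / perpendicular to the incline. W sin 13° = 106.2 N down-slope; W cos 13° = 459.9 N into the surface.
Perpendicular: N = W cos 13° − P sin 0° = 459.9 − 0 = 459.9 N.
Along incline: P cos 0° + f = W sin 13° (friction acts up-slope) → f = 106.2 − 50.8 = 55.38 N.
|f| = 55.38 N ≤ μN = 156.4 N, so the safe is indeed static.

f ≈ 55.4 N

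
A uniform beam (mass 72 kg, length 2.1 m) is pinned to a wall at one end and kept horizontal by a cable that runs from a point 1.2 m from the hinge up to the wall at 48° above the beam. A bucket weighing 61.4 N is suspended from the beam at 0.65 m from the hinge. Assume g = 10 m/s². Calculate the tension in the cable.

Take torques about the hinge: T sin 48° · 1.2 = 72×10×1.05 + 61.4×0.65 = 795.91 N·m.
So T = 795.91 / (0.7431 × 1.2) = 892.5 N.

T ≈ 893 N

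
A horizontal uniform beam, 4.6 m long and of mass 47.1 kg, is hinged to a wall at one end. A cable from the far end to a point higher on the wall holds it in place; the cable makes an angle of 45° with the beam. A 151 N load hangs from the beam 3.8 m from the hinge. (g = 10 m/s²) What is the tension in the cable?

T ≈ 509 N

Take torques about the hinge: T sin 45° · 4.6 = 47.1×10×2.3 + 151×3.8 = 1657.1 N·m.
So T = 1657.1 / (0.7071 × 4.6) = 509.46 N.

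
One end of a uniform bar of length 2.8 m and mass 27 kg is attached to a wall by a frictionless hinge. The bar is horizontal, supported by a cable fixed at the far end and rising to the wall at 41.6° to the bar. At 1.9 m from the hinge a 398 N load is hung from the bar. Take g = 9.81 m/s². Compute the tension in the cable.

T ≈ 606 N

Take torques about the hinge: T sin 41.6° · 2.8 = 27×9.81×1.4 + 398×1.9 = 1127 N·m.
So T = 1127 / (0.6639 × 2.8) = 606.25 N.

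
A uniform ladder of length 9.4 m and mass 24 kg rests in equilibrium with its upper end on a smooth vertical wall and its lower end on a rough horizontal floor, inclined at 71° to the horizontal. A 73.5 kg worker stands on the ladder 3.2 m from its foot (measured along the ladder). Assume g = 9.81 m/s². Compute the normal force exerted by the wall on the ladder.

N_wall ≈ 125 N

Torques about the foot: N_wall · 9.4 sin 71° = 24×9.81×4.7 cos 71° + 73.5×9.81×3.2 cos 71° → N_wall = 125.05 N.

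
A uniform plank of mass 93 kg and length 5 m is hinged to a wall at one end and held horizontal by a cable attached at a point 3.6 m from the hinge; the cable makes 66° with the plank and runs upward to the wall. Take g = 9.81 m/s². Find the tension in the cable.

T ≈ 694 N

Take torques about the hinge: T sin 66° · 3.6 = 93×9.81×2.5 = 2280.8 N·m.
So T = 2280.8 / (0.9135 × 3.6) = 693.52 N.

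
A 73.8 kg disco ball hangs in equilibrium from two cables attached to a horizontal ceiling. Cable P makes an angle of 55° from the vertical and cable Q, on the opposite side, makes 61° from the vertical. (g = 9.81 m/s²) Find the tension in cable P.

T_P ≈ 705 N

Angles from the horizontal: cable P is 90° − 55° = 35°, cable Q is 90° − 61° = 29°.
Weight W = 73.8 × 9.81 = 724 N acts straight down.
Horizontal: T_P cos 35° = T_Q cos 29°  →  T_Q = 0.9366 T_P.
Vertical: T_P sin 35° + T_Q sin 29° = 724.
Substituting the horizontal relation into the vertical equation gives 1.028 T_P = 724, so T_P = 704.5 N.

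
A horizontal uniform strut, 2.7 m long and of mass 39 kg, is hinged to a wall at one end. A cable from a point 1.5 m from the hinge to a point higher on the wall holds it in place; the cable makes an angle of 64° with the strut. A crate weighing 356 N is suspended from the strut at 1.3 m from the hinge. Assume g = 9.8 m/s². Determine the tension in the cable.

T ≈ 726 N

Take torques about the hinge: T sin 64° · 1.5 = 39×9.8×1.35 + 356×1.3 = 978.77 N·m.
So T = 978.77 / (0.8988 × 1.5) = 725.99 N.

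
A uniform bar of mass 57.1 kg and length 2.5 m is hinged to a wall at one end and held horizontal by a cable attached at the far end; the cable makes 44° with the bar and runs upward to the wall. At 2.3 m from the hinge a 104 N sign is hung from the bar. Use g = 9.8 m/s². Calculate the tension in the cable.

Take torques about the hinge: T sin 44° · 2.5 = 57.1×9.8×1.25 + 104×2.3 = 938.67 N·m.
So T = 938.67 / (0.6947 × 2.5) = 540.51 N.

T ≈ 541 N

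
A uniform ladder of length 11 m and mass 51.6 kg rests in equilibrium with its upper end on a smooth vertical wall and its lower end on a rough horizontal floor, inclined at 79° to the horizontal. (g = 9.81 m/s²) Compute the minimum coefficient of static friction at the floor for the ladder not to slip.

μ_min ≈ 0.0972

ΣF_y = 0: N_floor = 51.6×9.81 = 506.2 N.
Torques about the foot: N_wall · 11 sin 79° = 51.6×9.81×5.5 cos 79° → N_wall = 49.197 N.
ΣF_x = 0: f_floor = N_wall = 49.197 N.
μ_min = f_floor / N_floor = 49.197 / 506.2 = 0.09719.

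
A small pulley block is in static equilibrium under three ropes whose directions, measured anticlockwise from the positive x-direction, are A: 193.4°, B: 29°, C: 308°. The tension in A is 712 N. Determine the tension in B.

Resolve: ΣF_x = 712 cos 193.4° + T_B cos 29° + T_C cos 308° = 0.
        ΣF_y = 712 sin 193.4° + T_B sin 29° + T_C sin 308° = 0.
The known terms sum to (-692.6, -165) N, so 0.8746 T_B + 0.6157 T_C = 692.6 and 0.4848 T_B − 0.7880 T_C = 165.
Solving simultaneously: T_B = 655.4 N, T_C = 193.9 N.

T_B ≈ 655 N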